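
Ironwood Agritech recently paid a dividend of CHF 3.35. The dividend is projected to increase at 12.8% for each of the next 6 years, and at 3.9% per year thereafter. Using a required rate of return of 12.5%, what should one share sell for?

Two-stage DDM. Project D₁…D_6 at 0.128, terminal growth 0.039, discount at r = 0.125.
D_1 = 3.7788
D_2 = 4.2625
D_3 = 4.8081
D_4 = 5.4235
D_5 = 6.1177
D_6 = 6.9008
Terminal value at t=6: TV = D_7/(r−g) = 7.1699/(0.125−0.039) = 83.3713
P₀ = 3.7788/(1+0.125)^1 + 4.2625/(1+0.125)^2 + 4.8081/(1+0.125)^3 + 5.4235/(1+0.125)^4 + 6.1177/(1+0.125)^5 + 6.9008/(1+0.125)^6 + 83.3713/(1+0.125)^6 = 61.4130

CHF 61.41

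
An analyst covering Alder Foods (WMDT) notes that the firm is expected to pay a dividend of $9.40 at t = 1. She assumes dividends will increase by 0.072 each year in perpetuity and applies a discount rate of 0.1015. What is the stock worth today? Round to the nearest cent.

Gordon growth model: P₀ = D₁/(r − g), with D₁ = 9.40 given directly.
P₀ = 9.4000 / (0.1015 − 0.072) = 9.4000 / 0.0295 = 318.6441

$318.64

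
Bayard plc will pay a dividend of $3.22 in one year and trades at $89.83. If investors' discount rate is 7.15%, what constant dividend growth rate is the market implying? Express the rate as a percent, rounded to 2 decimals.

From P₀ = D₁/(r − g), the implied growth is g = r − D₁/P₀.
g = 0.0715 − 3.22/89.83 = 0.0715 − 0.03585 = 0.03565

3.57%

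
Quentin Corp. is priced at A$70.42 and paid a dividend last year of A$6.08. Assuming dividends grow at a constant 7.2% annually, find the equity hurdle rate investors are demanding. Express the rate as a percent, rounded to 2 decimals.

16.46%

Rearranging the constant-growth DDM: r = D₁/P₀ + g.
D₁ = 6.08 × (1 + 0.072) = 6.5178.
r = 6.5178 / 70.42 + 0.072 = 0.09256 + 0.072 = 0.16456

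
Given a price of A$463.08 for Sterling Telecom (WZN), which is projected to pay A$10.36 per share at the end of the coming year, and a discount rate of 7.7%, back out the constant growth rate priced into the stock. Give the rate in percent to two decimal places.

5.46%

From P₀ = D₁/(r − g), the implied growth is g = r − D₁/P₀.
g = 0.077 − 10.36/463.08 = 0.077 − 0.02237 = 0.05463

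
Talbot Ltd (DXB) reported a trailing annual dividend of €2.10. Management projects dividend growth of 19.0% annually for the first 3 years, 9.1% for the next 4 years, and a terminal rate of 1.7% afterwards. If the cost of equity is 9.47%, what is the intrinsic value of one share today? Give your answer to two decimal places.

Three-stage DDM. Project D₁…D_7; terminal Gordon value at t=7 with g = 0.017; discount at r = 0.0947.
D_1 = 2.4990
D_2 = 2.9738
D_3 = 3.5388
D_4 = 3.8609
D_5 = 4.2122
D_6 = 4.5955
D_7 = 5.0137
TV_7 = 5.0989/(0.0947−0.017) = 65.6235
P₀ = Σ Dₜ/(1+r)ᵗ + TV_7/(1+r)^7 = 52.9946

€52.99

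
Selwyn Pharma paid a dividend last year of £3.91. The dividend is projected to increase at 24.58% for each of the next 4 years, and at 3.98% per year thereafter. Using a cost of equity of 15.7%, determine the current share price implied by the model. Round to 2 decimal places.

Two-stage DDM. Project D₁…D_4 at 0.2458, terminal growth 0.0398, discount at r = 0.157.
D_1 = 4.8711
D_2 = 6.0684
D_3 = 7.5600
D_4 = 9.4182
Terminal value at t=4: TV = D_5/(r−g) = 9.7931/(0.157−0.0398) = 83.5588
P₀ = 4.8711/(1+0.157)^1 + 6.0684/(1+0.157)^2 + 7.5600/(1+0.157)^3 + 9.4182/(1+0.157)^4 + 83.5588/(1+0.157)^4 = 65.5095

£65.51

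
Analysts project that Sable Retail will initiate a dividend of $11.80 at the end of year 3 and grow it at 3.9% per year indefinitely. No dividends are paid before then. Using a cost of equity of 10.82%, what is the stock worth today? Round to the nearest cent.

$138.85

Deferred-dividend DDM. At t=2 the remaining stream is a growing perpetuity with first payment D_3 = 11.80.
V_2 = D_3/(r−g) = 11.80/(0.1082−0.039) = 170.5202
P₀ = V_2/(1+r)^2 = 170.5202/(1+0.1082)^2 = 138.8480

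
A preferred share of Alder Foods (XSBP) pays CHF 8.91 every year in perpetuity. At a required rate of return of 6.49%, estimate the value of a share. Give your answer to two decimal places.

Zero-growth DDM (perpetuity): P₀ = D/r = 8.91 / 0.0649 = 137.2881

CHF 137.29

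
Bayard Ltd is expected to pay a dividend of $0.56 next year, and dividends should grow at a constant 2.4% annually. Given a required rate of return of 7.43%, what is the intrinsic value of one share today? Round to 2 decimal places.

$11.13

Gordon growth model: P₀ = D₁/(r − g), with D₁ = 0.56 given directly.
P₀ = 0.5600 / (0.0743 − 0.024) = 0.5600 / 0.0503 = 11.1332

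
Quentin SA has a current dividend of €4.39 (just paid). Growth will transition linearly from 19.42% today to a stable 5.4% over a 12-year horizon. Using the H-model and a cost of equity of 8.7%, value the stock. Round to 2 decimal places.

€252.12

H-model: P₀ = D₀[(1+g_L) + H(g_S−g_L)]/(r−g_L), with H = 12/2 = 6.
P₀ = 4.39 × [(1+0.054) + 6×(0.1942−0.054)] / (0.087−0.054)
   = 4.39 × 1.8952 / 0.033 = 252.1190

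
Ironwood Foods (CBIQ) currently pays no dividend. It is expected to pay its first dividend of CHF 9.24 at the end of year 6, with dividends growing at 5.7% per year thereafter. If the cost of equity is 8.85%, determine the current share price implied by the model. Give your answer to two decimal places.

CHF 191.96

Deferred-dividend DDM. At t=5 the remaining stream is a growing perpetuity with first payment D_6 = 9.24.
V_5 = D_6/(r−g) = 9.24/(0.0885−0.057) = 293.3333
P₀ = V_5/(1+r)^5 = 293.3333/(1+0.0885)^5 = 191.9638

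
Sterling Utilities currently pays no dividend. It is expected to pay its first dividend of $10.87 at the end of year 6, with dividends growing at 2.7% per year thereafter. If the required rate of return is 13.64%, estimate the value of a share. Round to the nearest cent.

$52.43

Deferred-dividend DDM. At t=5 the remaining stream is a growing perpetuity with first payment D_6 = 10.87.
V_5 = D_6/(r−g) = 10.87/(0.1364−0.027) = 99.3601
P₀ = V_5/(1+r)^5 = 99.3601/(1+0.1364)^5 = 52.4271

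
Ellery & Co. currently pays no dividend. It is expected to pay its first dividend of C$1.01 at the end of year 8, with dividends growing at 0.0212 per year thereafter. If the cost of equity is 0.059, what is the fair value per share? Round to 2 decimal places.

Deferred-dividend DDM. At t=7 the remaining stream is a growing perpetuity with first payment D_8 = 1.01.
V_7 = D_8/(r−g) = 1.01/(0.059−0.0212) = 26.7196
P₀ = V_7/(1+r)^7 = 26.7196/(1+0.059)^7 = 17.8878

C$17.89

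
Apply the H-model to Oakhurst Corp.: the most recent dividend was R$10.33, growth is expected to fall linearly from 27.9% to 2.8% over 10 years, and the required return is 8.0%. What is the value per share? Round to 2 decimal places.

H-model: P₀ = D₀[(1+g_L) + H(g_S−g_L)]/(r−g_L), with H = 10/2 = 5.
P₀ = 10.33 × [(1+0.028) + 5×(0.279−0.028)] / (0.08−0.028)
   = 10.33 × 2.2830 / 0.052 = 453.5267

R$453.53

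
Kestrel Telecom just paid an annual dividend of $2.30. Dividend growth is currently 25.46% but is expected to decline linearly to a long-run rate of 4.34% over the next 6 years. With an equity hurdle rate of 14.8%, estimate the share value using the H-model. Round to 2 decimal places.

H-model: P₀ = D₀[(1+g_L) + H(g_S−g_L)]/(r−g_L), with H = 6/2 = 3.
P₀ = 2.30 × [(1+0.0434) + 3×(0.2546−0.0434)] / (0.148−0.0434)
   = 2.30 × 1.6770 / 0.1046 = 36.8748

$36.87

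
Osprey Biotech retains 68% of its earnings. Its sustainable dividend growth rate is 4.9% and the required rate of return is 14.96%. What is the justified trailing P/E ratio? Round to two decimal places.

Payout ratio b = 1 − 0.68 = 0.32.
Justified trailing P/E = b(1+g)/(r−g) = 0.32×(1+0.049)/(0.1496−0.049) = 3.3368

3.34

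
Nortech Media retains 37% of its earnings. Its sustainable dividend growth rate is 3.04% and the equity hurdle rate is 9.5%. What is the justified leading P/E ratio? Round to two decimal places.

Payout ratio b = 1 − 0.37 = 0.63.
Justified leading P/E = b/(r−g) = 0.63/(0.095−0.0304) = 9.7523

9.75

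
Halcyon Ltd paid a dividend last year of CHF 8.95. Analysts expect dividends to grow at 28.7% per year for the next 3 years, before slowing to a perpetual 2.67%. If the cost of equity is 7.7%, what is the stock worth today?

CHF 350.48

Two-stage DDM. Project D₁…D_3 at 0.287, terminal growth 0.0267, discount at r = 0.077.
D_1 = 11.5186
D_2 = 14.8245
D_3 = 19.0791
Terminal value at t=3: TV = D_4/(r−g) = 19.5885/(0.077−0.0267) = 389.4343
P₀ = 11.5186/(1+0.077)^1 + 14.8245/(1+0.077)^2 + 19.0791/(1+0.077)^3 + 389.4343/(1+0.077)^3 = 350.4843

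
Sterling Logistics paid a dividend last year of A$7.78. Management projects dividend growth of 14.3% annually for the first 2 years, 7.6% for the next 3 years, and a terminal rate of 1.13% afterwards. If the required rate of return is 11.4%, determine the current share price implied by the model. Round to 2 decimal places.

Three-stage DDM. Project D₁…D_5; terminal Gordon value at t=5 with g = 0.0113; discount at r = 0.114.
D_1 = 8.8925
D_2 = 10.1642
D_3 = 10.9367
D_4 = 11.7678
D_5 = 12.6622
TV_5 = 12.8053/(0.114−0.0113) = 124.6862
P₀ = Σ Dₜ/(1+r)ᵗ + TV_5/(1+r)^5 = 111.7816

A$111.78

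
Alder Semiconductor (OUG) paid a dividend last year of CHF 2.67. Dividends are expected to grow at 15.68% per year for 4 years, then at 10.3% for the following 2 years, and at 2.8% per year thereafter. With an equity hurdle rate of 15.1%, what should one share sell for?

CHF 36.84

Three-stage DDM. Project D₁…D_6; terminal Gordon value at t=6 with g = 0.028; discount at r = 0.151.
D_1 = 3.0887
D_2 = 3.5730
D_3 = 4.1332
D_4 = 4.7813
D_5 = 5.2738
D_6 = 5.8170
TV_6 = 5.9798/(0.151−0.028) = 48.6165
P₀ = Σ Dₜ/(1+r)ᵗ + TV_6/(1+r)^6 = 36.8365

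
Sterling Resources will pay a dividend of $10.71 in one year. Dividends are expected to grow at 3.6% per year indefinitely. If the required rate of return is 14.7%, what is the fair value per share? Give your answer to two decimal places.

Gordon growth model: P₀ = D₁/(r − g), with D₁ = 10.71 given directly.
P₀ = 10.7100 / (0.147 − 0.036) = 10.7100 / 0.111 = 96.4865

$96.49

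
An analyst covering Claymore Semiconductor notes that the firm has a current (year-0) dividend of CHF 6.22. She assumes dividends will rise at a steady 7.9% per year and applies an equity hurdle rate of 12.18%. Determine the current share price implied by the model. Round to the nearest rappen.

CHF 156.81

Gordon growth model: P₀ = D₁/(r − g). D₁ = 6.22 × (1 + 0.079) = 6.7114.
P₀ = 6.7114 / (0.1218 − 0.079) = 6.7114 / 0.0428 = 156.8079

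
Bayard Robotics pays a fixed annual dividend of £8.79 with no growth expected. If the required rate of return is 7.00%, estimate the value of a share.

£125.57

Zero-growth DDM (perpetuity): P₀ = D/r = 8.79 / 0.07 = 125.5714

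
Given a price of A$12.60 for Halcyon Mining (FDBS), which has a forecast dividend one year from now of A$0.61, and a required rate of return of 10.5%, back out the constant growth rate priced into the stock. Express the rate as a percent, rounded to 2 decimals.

From P₀ = D₁/(r − g), the implied growth is g = r − D₁/P₀.
g = 0.105 − 0.61/12.60 = 0.105 − 0.04841 = 0.05659

5.66%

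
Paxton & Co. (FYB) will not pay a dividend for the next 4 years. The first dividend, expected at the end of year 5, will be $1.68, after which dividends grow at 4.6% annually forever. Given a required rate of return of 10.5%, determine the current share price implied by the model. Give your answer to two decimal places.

$19.10

Deferred-dividend DDM. At t=4 the remaining stream is a growing perpetuity with first payment D_5 = 1.68.
V_4 = D_5/(r−g) = 1.68/(0.105−0.046) = 28.4746
P₀ = V_4/(1+r)^4 = 28.4746/(1+0.105)^4 = 19.0989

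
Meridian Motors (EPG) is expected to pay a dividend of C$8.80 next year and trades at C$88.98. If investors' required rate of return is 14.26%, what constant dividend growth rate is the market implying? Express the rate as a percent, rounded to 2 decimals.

From P₀ = D₁/(r − g), the implied growth is g = r − D₁/P₀.
g = 0.1426 − 8.80/88.98 = 0.1426 − 0.09890 = 0.04370

4.37%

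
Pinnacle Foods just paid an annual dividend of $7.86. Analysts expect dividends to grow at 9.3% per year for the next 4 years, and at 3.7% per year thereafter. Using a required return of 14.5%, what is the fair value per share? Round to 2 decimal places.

Two-stage DDM. Project D₁…D_4 at 0.093, terminal growth 0.037, discount at r = 0.145.
D_1 = 8.5910
D_2 = 9.3899
D_3 = 10.2632
D_4 = 11.2177
Terminal value at t=4: TV = D_5/(r−g) = 11.6327/(0.145−0.037) = 107.7105
P₀ = 8.5910/(1+0.145)^1 + 9.3899/(1+0.145)^2 + 10.2632/(1+0.145)^3 + 11.2177/(1+0.145)^4 + 107.7105/(1+0.145)^4 = 90.6955

$90.70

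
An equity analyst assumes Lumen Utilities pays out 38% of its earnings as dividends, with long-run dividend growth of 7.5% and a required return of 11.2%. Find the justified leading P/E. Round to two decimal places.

Justified leading P/E = b/(r−g) = 0.38/(0.112−0.075) = 10.2703

10.27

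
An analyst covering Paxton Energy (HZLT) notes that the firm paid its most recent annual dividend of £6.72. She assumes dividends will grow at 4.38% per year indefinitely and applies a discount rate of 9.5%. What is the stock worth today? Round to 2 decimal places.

Gordon growth model: P₀ = D₁/(r − g). D₁ = 6.72 × (1 + 0.0438) = 7.0143.
P₀ = 7.0143 / (0.095 − 0.0438) = 7.0143 / 0.0512 = 136.9988

£137.00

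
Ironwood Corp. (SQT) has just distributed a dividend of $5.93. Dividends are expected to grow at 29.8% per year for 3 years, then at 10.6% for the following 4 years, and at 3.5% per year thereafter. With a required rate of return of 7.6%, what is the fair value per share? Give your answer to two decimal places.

$364.16

Three-stage DDM. Project D₁…D_7; terminal Gordon value at t=7 with g = 0.035; discount at r = 0.076.
D_1 = 7.6971
D_2 = 9.9909
D_3 = 12.9682
D_4 = 14.3428
D_5 = 15.8631
D_6 = 17.5446
D_7 = 19.4044
TV_7 = 20.0835/(0.076−0.035) = 489.8417
P₀ = Σ Dₜ/(1+r)ᵗ + TV_7/(1+r)^7 = 364.1553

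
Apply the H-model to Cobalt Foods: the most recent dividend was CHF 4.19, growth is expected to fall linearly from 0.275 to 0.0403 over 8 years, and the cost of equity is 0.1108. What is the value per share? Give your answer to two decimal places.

CHF 117.62

H-model: P₀ = D₀[(1+g_L) + H(g_S−g_L)]/(r−g_L), with H = 8/2 = 4.
P₀ = 4.19 × [(1+0.0403) + 4×(0.275−0.0403)] / (0.1108−0.0403)
   = 4.19 × 1.9791 / 0.0705 = 117.6231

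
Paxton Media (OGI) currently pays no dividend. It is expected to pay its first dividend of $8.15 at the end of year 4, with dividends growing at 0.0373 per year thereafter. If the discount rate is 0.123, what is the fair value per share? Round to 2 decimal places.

$67.15

Deferred-dividend DDM. At t=3 the remaining stream is a growing perpetuity with first payment D_4 = 8.15.
V_3 = D_4/(r−g) = 8.15/(0.123−0.0373) = 95.0992
P₀ = V_3/(1+r)^3 = 95.0992/(1+0.123)^3 = 67.1487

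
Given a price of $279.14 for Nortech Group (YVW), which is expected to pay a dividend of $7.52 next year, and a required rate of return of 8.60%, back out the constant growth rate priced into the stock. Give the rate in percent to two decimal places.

5.91%

From P₀ = D₁/(r − g), the implied growth is g = r − D₁/P₀.
g = 0.086 − 7.52/279.14 = 0.086 − 0.02694 = 0.05906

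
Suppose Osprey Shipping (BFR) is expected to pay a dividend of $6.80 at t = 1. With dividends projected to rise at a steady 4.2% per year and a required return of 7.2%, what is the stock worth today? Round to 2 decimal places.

$226.67

Gordon growth model: P₀ = D₁/(r − g), with D₁ = 6.80 given directly.
P₀ = 6.8000 / (0.072 − 0.042) = 6.8000 / 0.03 = 226.6667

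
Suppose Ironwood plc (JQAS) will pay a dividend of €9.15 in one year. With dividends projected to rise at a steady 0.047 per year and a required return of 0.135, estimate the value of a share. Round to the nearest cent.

€103.98

Gordon growth model: P₀ = D₁/(r − g), with D₁ = 9.15 given directly.
P₀ = 9.1500 / (0.135 − 0.047) = 9.1500 / 0.088 = 103.9773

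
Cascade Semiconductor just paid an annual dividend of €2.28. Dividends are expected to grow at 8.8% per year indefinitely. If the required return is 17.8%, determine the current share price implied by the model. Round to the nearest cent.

Gordon growth model: P₀ = D₁/(r − g). D₁ = 2.28 × (1 + 0.088) = 2.4806.
P₀ = 2.4806 / (0.178 − 0.088) = 2.4806 / 0.09 = 27.5627

€27.56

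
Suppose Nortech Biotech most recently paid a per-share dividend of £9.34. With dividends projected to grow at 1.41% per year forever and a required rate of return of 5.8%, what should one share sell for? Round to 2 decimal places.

£215.76

Gordon growth model: P₀ = D₁/(r − g). D₁ = 9.34 × (1 + 0.0141) = 9.4717.
P₀ = 9.4717 / (0.058 − 0.0141) = 9.4717 / 0.0439 = 215.7561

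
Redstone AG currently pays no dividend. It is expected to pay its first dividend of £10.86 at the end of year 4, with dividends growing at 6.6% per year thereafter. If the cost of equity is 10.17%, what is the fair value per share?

£227.49

Deferred-dividend DDM. At t=3 the remaining stream is a growing perpetuity with first payment D_4 = 10.86.
V_3 = D_4/(r−g) = 10.86/(0.1017−0.066) = 304.2017
P₀ = V_3/(1+r)^3 = 304.2017/(1+0.1017)^3 = 227.4948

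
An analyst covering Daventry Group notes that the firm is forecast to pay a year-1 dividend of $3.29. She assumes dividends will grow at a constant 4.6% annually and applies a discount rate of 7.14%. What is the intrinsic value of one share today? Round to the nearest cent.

Gordon growth model: P₀ = D₁/(r − g), with D₁ = 3.29 given directly.
P₀ = 3.2900 / (0.0714 − 0.046) = 3.2900 / 0.0254 = 129.5276

$129.53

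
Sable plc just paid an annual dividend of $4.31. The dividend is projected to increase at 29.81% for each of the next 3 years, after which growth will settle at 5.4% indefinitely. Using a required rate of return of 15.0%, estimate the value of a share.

$84.61

Two-stage DDM. Project D₁…D_3 at 0.2981, terminal growth 0.054, discount at r = 0.15.
D_1 = 5.5948
D_2 = 7.2626
D_3 = 9.4276
Terminal value at t=3: TV = D_4/(r−g) = 9.9367/(0.15−0.054) = 103.5073
P₀ = 5.5948/(1+0.15)^1 + 7.2626/(1+0.15)^2 + 9.4276/(1+0.15)^3 + 103.5073/(1+0.15)^3 = 84.6132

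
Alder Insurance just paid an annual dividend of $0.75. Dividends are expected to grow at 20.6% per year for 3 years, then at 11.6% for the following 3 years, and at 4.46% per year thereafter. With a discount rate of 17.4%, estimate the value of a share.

Three-stage DDM. Project D₁…D_6; terminal Gordon value at t=6 with g = 0.0446; discount at r = 0.174.
D_1 = 0.9045
D_2 = 1.0908
D_3 = 1.3155
D_4 = 1.4681
D_5 = 1.6384
D_6 = 1.8285
TV_6 = 1.9101/(0.174−0.0446) = 14.7609
P₀ = Σ Dₜ/(1+r)ᵗ + TV_6/(1+r)^6 = 10.2185

$10.22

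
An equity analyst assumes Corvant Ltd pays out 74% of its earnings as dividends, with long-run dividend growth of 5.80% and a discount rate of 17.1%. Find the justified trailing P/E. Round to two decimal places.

6.93

Justified trailing P/E = b(1+g)/(r−g) = 0.74×(1+0.058)/(0.171−0.058) = 6.9285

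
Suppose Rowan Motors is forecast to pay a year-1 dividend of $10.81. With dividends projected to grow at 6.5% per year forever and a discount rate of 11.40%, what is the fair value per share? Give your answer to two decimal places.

$220.61

Gordon growth model: P₀ = D₁/(r − g), with D₁ = 10.81 given directly.
P₀ = 10.8100 / (0.114 − 0.065) = 10.8100 / 0.049 = 220.6122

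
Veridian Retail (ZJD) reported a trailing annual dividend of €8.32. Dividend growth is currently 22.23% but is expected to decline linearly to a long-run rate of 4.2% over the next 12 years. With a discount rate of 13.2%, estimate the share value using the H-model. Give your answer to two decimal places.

H-model: P₀ = D₀[(1+g_L) + H(g_S−g_L)]/(r−g_L), with H = 12/2 = 6.
P₀ = 8.32 × [(1+0.042) + 6×(0.2223−0.042)] / (0.132−0.042)
   = 8.32 × 2.1238 / 0.09 = 196.3335

€196.33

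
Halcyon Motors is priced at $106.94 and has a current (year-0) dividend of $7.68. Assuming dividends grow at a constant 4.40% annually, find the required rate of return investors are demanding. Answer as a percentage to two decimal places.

11.90%

Rearranging the constant-growth DDM: r = D₁/P₀ + g.
D₁ = 7.68 × (1 + 0.044) = 8.0179.
r = 8.0179 / 106.94 + 0.044 = 0.07498 + 0.044 = 0.11898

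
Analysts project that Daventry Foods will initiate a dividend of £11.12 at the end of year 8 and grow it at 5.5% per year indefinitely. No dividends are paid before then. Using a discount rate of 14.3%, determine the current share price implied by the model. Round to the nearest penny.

£49.58

Deferred-dividend DDM. At t=7 the remaining stream is a growing perpetuity with first payment D_8 = 11.12.
V_7 = D_8/(r−g) = 11.12/(0.143−0.055) = 126.3636
P₀ = V_7/(1+r)^7 = 126.3636/(1+0.143)^7 = 49.5791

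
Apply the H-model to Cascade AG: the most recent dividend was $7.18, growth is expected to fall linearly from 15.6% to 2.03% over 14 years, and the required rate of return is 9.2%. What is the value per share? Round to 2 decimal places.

H-model: P₀ = D₀[(1+g_L) + H(g_S−g_L)]/(r−g_L), with H = 14/2 = 7.
P₀ = 7.18 × [(1+0.0203) + 7×(0.156−0.0203)] / (0.092−0.0203)
   = 7.18 × 1.9702 / 0.0717 = 197.2948

$197.29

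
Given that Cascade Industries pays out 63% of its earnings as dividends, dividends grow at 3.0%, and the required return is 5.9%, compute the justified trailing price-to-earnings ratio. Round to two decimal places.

Justified trailing P/E = b(1+g)/(r−g) = 0.63×(1+0.03)/(0.059−0.03) = 22.3759

22.38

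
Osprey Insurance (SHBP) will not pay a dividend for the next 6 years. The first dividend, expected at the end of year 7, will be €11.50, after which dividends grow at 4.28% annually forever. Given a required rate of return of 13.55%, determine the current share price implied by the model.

€57.88

Deferred-dividend DDM. At t=6 the remaining stream is a growing perpetuity with first payment D_7 = 11.50.
V_6 = D_7/(r−g) = 11.50/(0.1355−0.0428) = 124.0561
P₀ = V_6/(1+r)^6 = 124.0561/(1+0.1355)^6 = 57.8756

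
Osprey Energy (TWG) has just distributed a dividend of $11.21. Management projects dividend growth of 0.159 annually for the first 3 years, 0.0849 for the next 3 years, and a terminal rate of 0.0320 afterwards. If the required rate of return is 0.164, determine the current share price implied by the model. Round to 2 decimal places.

Three-stage DDM. Project D₁…D_6; terminal Gordon value at t=6 with g = 0.032; discount at r = 0.164.
D_1 = 12.9924
D_2 = 15.0582
D_3 = 17.4524
D_4 = 18.9341
D_5 = 20.5417
D_6 = 22.2856
TV_6 = 22.9988/(0.164−0.032) = 174.2332
P₀ = Σ Dₜ/(1+r)ᵗ + TV_6/(1+r)^6 = 132.2801

$132.28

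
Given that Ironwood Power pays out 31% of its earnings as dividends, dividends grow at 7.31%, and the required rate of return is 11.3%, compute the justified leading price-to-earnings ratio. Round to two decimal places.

7.77

Justified leading P/E = b/(r−g) = 0.31/(0.113−0.0731) = 7.7694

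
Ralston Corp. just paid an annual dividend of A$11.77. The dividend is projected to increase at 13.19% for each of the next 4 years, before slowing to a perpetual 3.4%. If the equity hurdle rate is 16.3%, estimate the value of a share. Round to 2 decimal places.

A$128.66

Two-stage DDM. Project D₁…D_4 at 0.1319, terminal growth 0.034, discount at r = 0.163.
D_1 = 13.3225
D_2 = 15.0797
D_3 = 17.0687
D_4 = 19.3201
Terminal value at t=4: TV = D_5/(r−g) = 19.9770/(0.163−0.034) = 154.8601
P₀ = 13.3225/(1+0.163)^1 + 15.0797/(1+0.163)^2 + 17.0687/(1+0.163)^3 + 19.3201/(1+0.163)^4 + 154.8601/(1+0.163)^4 = 128.6644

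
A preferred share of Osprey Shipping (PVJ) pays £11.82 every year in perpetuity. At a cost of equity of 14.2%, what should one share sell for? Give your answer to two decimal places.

Zero-growth DDM (perpetuity): P₀ = D/r = 11.82 / 0.142 = 83.2394

£83.24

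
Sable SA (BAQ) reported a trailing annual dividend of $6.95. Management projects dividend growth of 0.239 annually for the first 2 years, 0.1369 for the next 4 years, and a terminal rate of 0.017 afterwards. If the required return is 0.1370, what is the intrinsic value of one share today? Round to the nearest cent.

Three-stage DDM. Project D₁…D_6; terminal Gordon value at t=6 with g = 0.017; discount at r = 0.137.
D_1 = 8.6110
D_2 = 10.6691
D_3 = 12.1297
D_4 = 13.7902
D_5 = 15.6781
D_6 = 17.8245
TV_6 = 18.1275/(0.137−0.017) = 151.0623
P₀ = Σ Dₜ/(1+r)ᵗ + TV_6/(1+r)^6 = 118.7494

$118.75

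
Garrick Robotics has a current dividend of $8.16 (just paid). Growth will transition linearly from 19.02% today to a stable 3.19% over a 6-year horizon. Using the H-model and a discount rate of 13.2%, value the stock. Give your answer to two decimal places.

$122.83

H-model: P₀ = D₀[(1+g_L) + H(g_S−g_L)]/(r−g_L), with H = 6/2 = 3.
P₀ = 8.16 × [(1+0.0319) + 3×(0.1902−0.0319)] / (0.132−0.0319)
   = 8.16 × 1.5068 / 0.1001 = 122.8320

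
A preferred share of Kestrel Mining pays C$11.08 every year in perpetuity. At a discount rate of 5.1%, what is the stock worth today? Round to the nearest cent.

Zero-growth DDM (perpetuity): P₀ = D/r = 11.08 / 0.051 = 217.2549

C$217.25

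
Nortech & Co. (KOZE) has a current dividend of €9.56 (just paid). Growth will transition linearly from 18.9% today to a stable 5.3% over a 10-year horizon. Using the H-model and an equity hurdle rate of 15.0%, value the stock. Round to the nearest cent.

H-model: P₀ = D₀[(1+g_L) + H(g_S−g_L)]/(r−g_L), with H = 10/2 = 5.
P₀ = 9.56 × [(1+0.053) + 5×(0.189−0.053)] / (0.15−0.053)
   = 9.56 × 1.7330 / 0.097 = 170.7988

€170.80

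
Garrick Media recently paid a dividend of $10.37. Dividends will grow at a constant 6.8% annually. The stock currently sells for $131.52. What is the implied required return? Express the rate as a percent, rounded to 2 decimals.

Rearranging the constant-growth DDM: r = D₁/P₀ + g.
D₁ = 10.37 × (1 + 0.068) = 11.0752.
r = 11.0752 / 131.52 + 0.068 = 0.08421 + 0.068 = 0.15221

15.22%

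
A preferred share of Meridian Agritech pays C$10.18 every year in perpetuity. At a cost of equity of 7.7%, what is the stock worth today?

C$132.21

Zero-growth DDM (perpetuity): P₀ = D/r = 10.18 / 0.077 = 132.2078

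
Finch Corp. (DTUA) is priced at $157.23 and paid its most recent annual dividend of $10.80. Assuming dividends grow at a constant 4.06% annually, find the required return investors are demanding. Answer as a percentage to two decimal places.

11.21%

Rearranging the constant-growth DDM: r = D₁/P₀ + g.
D₁ = 10.80 × (1 + 0.0406) = 11.2385.
r = 11.2385 / 157.23 + 0.0406 = 0.07148 + 0.0406 = 0.11208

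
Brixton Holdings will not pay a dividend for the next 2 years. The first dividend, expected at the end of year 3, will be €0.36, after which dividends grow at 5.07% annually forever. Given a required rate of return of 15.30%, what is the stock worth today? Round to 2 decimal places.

€2.65

Deferred-dividend DDM. At t=2 the remaining stream is a growing perpetuity with first payment D_3 = 0.36.
V_2 = D_3/(r−g) = 0.36/(0.153−0.0507) = 3.5191
P₀ = V_2/(1+r)^2 = 3.5191/(1+0.153)^2 = 2.6471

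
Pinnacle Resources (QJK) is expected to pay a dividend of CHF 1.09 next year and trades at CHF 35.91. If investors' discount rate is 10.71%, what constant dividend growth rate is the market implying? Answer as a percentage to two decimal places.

From P₀ = D₁/(r − g), the implied growth is g = r − D₁/P₀.
g = 0.1071 − 1.09/35.91 = 0.1071 − 0.03035 = 0.07675

7.67%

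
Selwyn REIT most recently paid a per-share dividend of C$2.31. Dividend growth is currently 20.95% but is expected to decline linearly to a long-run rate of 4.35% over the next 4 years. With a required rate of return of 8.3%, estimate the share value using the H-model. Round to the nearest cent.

C$80.44

H-model: P₀ = D₀[(1+g_L) + H(g_S−g_L)]/(r−g_L), with H = 4/2 = 2.
P₀ = 2.31 × [(1+0.0435) + 2×(0.2095−0.0435)] / (0.083−0.0435)
   = 2.31 × 1.3755 / 0.0395 = 80.4406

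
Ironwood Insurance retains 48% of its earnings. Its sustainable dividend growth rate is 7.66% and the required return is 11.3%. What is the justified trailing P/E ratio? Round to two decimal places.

15.38

Payout ratio b = 1 − 0.48 = 0.52.
Justified trailing P/E = b(1+g)/(r−g) = 0.52×(1+0.0766)/(0.113−0.0766) = 15.3800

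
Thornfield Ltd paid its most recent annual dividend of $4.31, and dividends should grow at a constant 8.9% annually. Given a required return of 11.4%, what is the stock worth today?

$187.74

Gordon growth model: P₀ = D₁/(r − g). D₁ = 4.31 × (1 + 0.089) = 4.6936.
P₀ = 4.6936 / (0.114 − 0.089) = 4.6936 / 0.025 = 187.7436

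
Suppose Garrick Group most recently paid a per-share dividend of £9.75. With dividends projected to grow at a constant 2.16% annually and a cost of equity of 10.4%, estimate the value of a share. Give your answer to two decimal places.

Gordon growth model: P₀ = D₁/(r − g). D₁ = 9.75 × (1 + 0.0216) = 9.9606.
P₀ = 9.9606 / (0.104 − 0.0216) = 9.9606 / 0.0824 = 120.8811

£120.88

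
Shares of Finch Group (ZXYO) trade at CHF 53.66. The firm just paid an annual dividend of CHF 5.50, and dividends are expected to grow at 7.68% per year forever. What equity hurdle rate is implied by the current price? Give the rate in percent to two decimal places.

Rearranging the constant-growth DDM: r = D₁/P₀ + g.
D₁ = 5.50 × (1 + 0.0768) = 5.9224.
r = 5.9224 / 53.66 + 0.0768 = 0.11037 + 0.0768 = 0.18717

18.72%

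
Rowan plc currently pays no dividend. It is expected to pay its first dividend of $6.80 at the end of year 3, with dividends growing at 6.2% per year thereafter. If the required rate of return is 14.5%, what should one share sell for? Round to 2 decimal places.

Deferred-dividend DDM. At t=2 the remaining stream is a growing perpetuity with first payment D_3 = 6.80.
V_2 = D_3/(r−g) = 6.80/(0.145−0.062) = 81.9277
P₀ = V_2/(1+r)^2 = 81.9277/(1+0.145)^2 = 62.4913

$62.49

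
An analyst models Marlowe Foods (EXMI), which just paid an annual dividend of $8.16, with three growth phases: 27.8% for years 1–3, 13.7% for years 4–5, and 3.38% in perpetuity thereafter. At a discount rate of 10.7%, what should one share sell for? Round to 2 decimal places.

$246.06

Three-stage DDM. Project D₁…D_5; terminal Gordon value at t=5 with g = 0.0338; discount at r = 0.107.
D_1 = 10.4285
D_2 = 13.3276
D_3 = 17.0327
D_4 = 19.3661
D_5 = 22.0193
TV_5 = 22.7636/(0.107−0.0338) = 310.9776
P₀ = Σ Dₜ/(1+r)ᵗ + TV_5/(1+r)^5 = 246.0575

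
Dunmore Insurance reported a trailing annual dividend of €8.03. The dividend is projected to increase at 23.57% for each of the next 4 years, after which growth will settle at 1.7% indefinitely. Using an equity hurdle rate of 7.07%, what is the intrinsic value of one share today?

Two-stage DDM. Project D₁…D_4 at 0.2357, terminal growth 0.017, discount at r = 0.0707.
D_1 = 9.9227
D_2 = 12.2614
D_3 = 15.1515
D_4 = 18.7227
Terminal value at t=4: TV = D_5/(r−g) = 19.0410/(0.0707−0.017) = 354.5801
P₀ = 9.9227/(1+0.0707)^1 + 12.2614/(1+0.0707)^2 + 15.1515/(1+0.0707)^3 + 18.7227/(1+0.0707)^4 + 354.5801/(1+0.0707)^4 = 316.3538

€316.35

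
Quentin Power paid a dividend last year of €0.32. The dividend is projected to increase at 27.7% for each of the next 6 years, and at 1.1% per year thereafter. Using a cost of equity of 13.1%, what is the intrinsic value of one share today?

Two-stage DDM. Project D₁…D_6 at 0.277, terminal growth 0.011, discount at r = 0.131.
D_1 = 0.4086
D_2 = 0.5218
D_3 = 0.6664
D_4 = 0.8510
D_5 = 1.0867
D_6 = 1.3877
Terminal value at t=6: TV = D_7/(r−g) = 1.4030/(0.131−0.011) = 11.6914
P₀ = 0.4086/(1+0.131)^1 + 0.5218/(1+0.131)^2 + 0.6664/(1+0.131)^3 + 0.8510/(1+0.131)^4 + 1.0867/(1+0.131)^5 + 1.3877/(1+0.131)^6 + 11.6914/(1+0.131)^6 = 8.5860

€8.59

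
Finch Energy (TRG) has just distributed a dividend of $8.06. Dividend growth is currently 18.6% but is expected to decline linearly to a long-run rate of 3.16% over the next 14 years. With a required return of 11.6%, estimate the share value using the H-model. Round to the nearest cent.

$201.73

H-model: P₀ = D₀[(1+g_L) + H(g_S−g_L)]/(r−g_L), with H = 14/2 = 7.
P₀ = 8.06 × [(1+0.0316) + 7×(0.186−0.0316)] / (0.116−0.0316)
   = 8.06 × 2.1124 / 0.0844 = 201.7292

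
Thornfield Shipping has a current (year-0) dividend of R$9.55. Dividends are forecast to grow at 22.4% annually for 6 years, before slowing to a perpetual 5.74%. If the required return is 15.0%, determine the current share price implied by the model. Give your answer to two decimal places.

R$230.22

Two-stage DDM. Project D₁…D_6 at 0.224, terminal growth 0.0574, discount at r = 0.15.
D_1 = 11.6892
D_2 = 14.3076
D_3 = 17.5125
D_4 = 21.4353
D_5 = 26.2368
D_6 = 32.1138
Terminal value at t=6: TV = D_7/(r−g) = 33.9571/(0.15−0.0574) = 366.7078
P₀ = 11.6892/(1+0.15)^1 + 14.3076/(1+0.15)^2 + 17.5125/(1+0.15)^3 + 21.4353/(1+0.15)^4 + 26.2368/(1+0.15)^5 + 32.1138/(1+0.15)^6 + 366.7078/(1+0.15)^6 = 230.2195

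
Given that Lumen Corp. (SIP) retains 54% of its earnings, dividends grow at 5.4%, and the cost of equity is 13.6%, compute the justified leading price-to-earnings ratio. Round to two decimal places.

5.61

Payout ratio b = 1 − 0.54 = 0.46.
Justified leading P/E = b/(r−g) = 0.46/(0.136−0.054) = 5.6098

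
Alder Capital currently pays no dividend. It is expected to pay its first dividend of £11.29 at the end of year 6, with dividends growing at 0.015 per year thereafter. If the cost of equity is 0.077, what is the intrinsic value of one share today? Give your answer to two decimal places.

Deferred-dividend DDM. At t=5 the remaining stream is a growing perpetuity with first payment D_6 = 11.29.
V_5 = D_6/(r−g) = 11.29/(0.077−0.015) = 182.0968
P₀ = V_5/(1+r)^5 = 182.0968/(1+0.077)^5 = 125.6677

£125.67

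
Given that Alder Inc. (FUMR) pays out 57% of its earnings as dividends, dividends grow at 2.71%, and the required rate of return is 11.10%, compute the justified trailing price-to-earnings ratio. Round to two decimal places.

6.98

Justified trailing P/E = b(1+g)/(r−g) = 0.57×(1+0.0271)/(0.111−0.0271) = 6.9779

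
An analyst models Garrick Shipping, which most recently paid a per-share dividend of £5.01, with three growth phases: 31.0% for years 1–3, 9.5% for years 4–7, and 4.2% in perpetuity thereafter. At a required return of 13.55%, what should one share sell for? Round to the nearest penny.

£122.41

Three-stage DDM. Project D₁…D_7; terminal Gordon value at t=7 with g = 0.042; discount at r = 0.1355.
D_1 = 6.5631
D_2 = 8.5977
D_3 = 11.2629
D_4 = 12.3329
D_5 = 13.5045
D_6 = 14.7875
D_7 = 16.1923
TV_7 = 16.8724/(0.1355−0.042) = 180.4530
P₀ = Σ Dₜ/(1+r)ᵗ + TV_7/(1+r)^7 = 122.4052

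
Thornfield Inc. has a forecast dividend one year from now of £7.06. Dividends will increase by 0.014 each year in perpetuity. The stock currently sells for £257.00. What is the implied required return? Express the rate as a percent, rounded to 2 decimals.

4.15%

Rearranging the constant-growth DDM: r = D₁/P₀ + g.
r = 7.0600 / 257.00 + 0.014 = 0.02747 + 0.014 = 0.04147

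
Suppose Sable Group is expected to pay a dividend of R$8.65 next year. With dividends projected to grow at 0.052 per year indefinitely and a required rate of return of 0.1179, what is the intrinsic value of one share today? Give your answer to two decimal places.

R$131.26

Gordon growth model: P₀ = D₁/(r − g), with D₁ = 8.65 given directly.
P₀ = 8.6500 / (0.1179 − 0.052) = 8.6500 / 0.0659 = 131.2595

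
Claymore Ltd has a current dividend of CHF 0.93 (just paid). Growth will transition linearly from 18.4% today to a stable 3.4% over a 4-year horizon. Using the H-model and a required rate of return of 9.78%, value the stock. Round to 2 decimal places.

H-model: P₀ = D₀[(1+g_L) + H(g_S−g_L)]/(r−g_L), with H = 4/2 = 2.
P₀ = 0.93 × [(1+0.034) + 2×(0.184−0.034)] / (0.0978−0.034)
   = 0.93 × 1.3340 / 0.0638 = 19.4455

CHF 19.45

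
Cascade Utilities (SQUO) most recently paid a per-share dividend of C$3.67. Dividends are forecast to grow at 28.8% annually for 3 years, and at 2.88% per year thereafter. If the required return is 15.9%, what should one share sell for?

Two-stage DDM. Project D₁…D_3 at 0.288, terminal growth 0.0288, discount at r = 0.159.
D_1 = 4.7270
D_2 = 6.0883
D_3 = 7.8418
Terminal value at t=3: TV = D_4/(r−g) = 8.0676/(0.159−0.0288) = 61.9632
P₀ = 4.7270/(1+0.159)^1 + 6.0883/(1+0.159)^2 + 7.8418/(1+0.159)^3 + 61.9632/(1+0.159)^3 = 53.4478

C$53.45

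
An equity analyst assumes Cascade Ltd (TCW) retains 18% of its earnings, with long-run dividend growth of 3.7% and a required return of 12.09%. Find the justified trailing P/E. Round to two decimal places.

Payout ratio b = 1 − 0.18 = 0.82.
Justified trailing P/E = b(1+g)/(r−g) = 0.82×(1+0.037)/(0.1209−0.037) = 10.1352

10.14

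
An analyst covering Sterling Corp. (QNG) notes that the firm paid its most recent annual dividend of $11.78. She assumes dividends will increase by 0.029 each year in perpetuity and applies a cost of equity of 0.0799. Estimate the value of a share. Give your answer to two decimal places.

$238.15

Gordon growth model: P₀ = D₁/(r − g). D₁ = 11.78 × (1 + 0.029) = 12.1216.
P₀ = 12.1216 / (0.0799 − 0.029) = 12.1216 / 0.0509 = 238.1458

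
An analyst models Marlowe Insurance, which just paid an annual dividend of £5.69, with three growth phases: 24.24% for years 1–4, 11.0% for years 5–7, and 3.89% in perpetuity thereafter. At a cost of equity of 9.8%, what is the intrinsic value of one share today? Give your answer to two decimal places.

Three-stage DDM. Project D₁…D_7; terminal Gordon value at t=7 with g = 0.0389; discount at r = 0.098.
D_1 = 7.0693
D_2 = 8.7828
D_3 = 10.9118
D_4 = 13.5568
D_5 = 15.0481
D_6 = 16.7034
D_7 = 18.5407
TV_7 = 19.2620/(0.098−0.0389) = 325.9217
P₀ = Σ Dₜ/(1+r)ᵗ + TV_7/(1+r)^7 = 229.2846

£229.28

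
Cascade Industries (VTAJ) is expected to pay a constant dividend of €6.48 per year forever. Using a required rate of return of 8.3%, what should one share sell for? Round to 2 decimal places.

Zero-growth DDM (perpetuity): P₀ = D/r = 6.48 / 0.083 = 78.0723

€78.07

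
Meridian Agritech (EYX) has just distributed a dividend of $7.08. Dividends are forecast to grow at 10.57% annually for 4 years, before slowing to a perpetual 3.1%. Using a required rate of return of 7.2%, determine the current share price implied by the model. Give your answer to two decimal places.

Two-stage DDM. Project D₁…D_4 at 0.1057, terminal growth 0.031, discount at r = 0.072.
D_1 = 7.8284
D_2 = 8.6558
D_3 = 9.5707
D_4 = 10.5824
Terminal value at t=4: TV = D_5/(r−g) = 10.9104/(0.072−0.031) = 266.1076
P₀ = 7.8284/(1+0.072)^1 + 8.6558/(1+0.072)^2 + 9.5707/(1+0.072)^3 + 10.5824/(1+0.072)^4 + 266.1076/(1+0.072)^4 = 232.1182

$232.12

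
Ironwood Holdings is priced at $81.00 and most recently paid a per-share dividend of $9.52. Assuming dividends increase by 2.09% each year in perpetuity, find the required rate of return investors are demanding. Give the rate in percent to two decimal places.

Rearranging the constant-growth DDM: r = D₁/P₀ + g.
D₁ = 9.52 × (1 + 0.0209) = 9.7190.
r = 9.7190 / 81.00 + 0.0209 = 0.11999 + 0.0209 = 0.14089

14.09%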